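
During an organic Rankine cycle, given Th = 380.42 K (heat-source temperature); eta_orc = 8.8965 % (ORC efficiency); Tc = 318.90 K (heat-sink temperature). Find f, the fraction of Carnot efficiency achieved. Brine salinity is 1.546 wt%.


f = (eta_orc/100) / (1 - Tc/Th)
f = (8.8965/100) / (1 - 318.90/380.42)
f = 0.55013


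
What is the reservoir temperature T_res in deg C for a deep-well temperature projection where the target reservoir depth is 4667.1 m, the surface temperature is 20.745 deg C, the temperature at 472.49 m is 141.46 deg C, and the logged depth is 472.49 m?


Step 1: grad = (T_d1 - T_surf)/d1 * 1000 = (141.46 - 20.745)/472.49 * 1000 = 255.4869 deg C/km
Step 2: T_res = T_surf + grad*d2/1000 = 20.745 + 255.4869*4667.1/1000 = 1213.1 deg C
T_res = 1213.1 deg C


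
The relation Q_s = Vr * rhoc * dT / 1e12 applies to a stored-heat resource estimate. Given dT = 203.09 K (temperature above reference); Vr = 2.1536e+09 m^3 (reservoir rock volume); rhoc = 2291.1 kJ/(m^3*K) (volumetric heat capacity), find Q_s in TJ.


Q_s = Vr * rhoc * dT / 1e12
Q_s = 2.1536e+09 * 2291.1 * 203.09 / 1e12
Q_s = 1002.069 PJ
Convert: 1002.069 PJ * 1000.0 = 1.0021e+06 TJ
Q_s = 1.0021e+06 TJ


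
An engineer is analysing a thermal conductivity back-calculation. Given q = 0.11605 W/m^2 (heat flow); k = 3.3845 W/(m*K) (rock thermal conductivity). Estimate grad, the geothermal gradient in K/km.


grad = q / k * 1000
grad = 0.11605 / 3.3845 * 1000
grad = 34.28867 deg C/km
Convert: 34.28867 deg C/km * 1.0 = 34.289 K/km
grad = 34.289 K/km


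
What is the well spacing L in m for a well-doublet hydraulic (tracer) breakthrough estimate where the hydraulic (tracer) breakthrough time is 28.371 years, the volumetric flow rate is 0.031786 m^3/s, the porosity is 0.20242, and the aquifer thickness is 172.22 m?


L = sqrt(t_bt*365.25*86400*3*Qv / (pi*hr*phi))
L = sqrt(28.371*365.25*86400*3*0.031786 / (pi*172.22*0.20242))
L = 882.93 m


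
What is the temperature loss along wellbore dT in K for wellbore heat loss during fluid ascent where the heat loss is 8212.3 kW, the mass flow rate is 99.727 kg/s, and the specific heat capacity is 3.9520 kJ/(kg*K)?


dT = Q_loss / (mdot * cp)
dT = 8212.3 / (99.727 * 3.9520)
dT = 20.837 K


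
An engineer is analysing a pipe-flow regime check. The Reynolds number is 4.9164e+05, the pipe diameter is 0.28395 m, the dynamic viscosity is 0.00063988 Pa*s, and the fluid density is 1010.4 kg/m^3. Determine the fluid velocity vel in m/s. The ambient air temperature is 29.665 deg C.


vel = Re * mu / (rho * D)
vel = 4.9164e+05 * 0.00063988 / (1010.4 * 0.28395)
vel = 1.0965 m/s


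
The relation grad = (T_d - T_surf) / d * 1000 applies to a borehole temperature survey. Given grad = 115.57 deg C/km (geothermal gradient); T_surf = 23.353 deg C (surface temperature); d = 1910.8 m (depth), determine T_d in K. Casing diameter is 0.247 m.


T_d = T_surf + grad * d / 1000
T_d = 23.353 + 115.57 * 1910.8 / 1000
T_d = 244.1842 deg C
Convert to K: 244.1842 + 273.15 = 517.33 K
T_d = 517.33 K


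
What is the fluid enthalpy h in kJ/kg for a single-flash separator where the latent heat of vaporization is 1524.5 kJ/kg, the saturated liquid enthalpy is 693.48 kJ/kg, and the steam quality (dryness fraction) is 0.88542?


h = hf + x * hfg
h = 693.48 + 0.88542 * 1524.5
h = 2043.3 kJ/kg


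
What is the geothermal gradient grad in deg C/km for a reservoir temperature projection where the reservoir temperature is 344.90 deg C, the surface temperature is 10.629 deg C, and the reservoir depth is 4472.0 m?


grad = (T_res - T_surf) / d * 1000
grad = (344.90 - 10.629) / 4472.0 * 1000
grad = 74.748 deg C/km


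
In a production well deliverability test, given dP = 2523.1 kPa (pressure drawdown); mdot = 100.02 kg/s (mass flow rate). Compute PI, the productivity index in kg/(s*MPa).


PI = mdot * 1000 / dP
PI = 100.02 * 1000 / 2523.1
PI = 39.642 kg/(s*MPa)


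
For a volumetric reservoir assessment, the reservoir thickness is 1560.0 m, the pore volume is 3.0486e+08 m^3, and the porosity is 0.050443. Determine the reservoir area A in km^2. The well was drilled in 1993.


A = Vp / (1e6 * hr * phi)
A = 3.0486e+08 / (1e6 * 1560.0 * 0.050443)
A = 3.8741 km^2


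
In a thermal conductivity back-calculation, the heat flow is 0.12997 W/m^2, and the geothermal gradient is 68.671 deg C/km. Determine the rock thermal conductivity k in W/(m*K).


k = q / (grad / 1000)
k = 0.12997 / (68.671 / 1000)
k = 1.8926 W/(m*K)


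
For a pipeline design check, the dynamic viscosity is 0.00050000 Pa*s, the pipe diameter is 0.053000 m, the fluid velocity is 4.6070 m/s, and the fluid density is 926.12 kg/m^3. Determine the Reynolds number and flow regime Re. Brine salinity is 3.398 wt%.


Step 1: Re = rho*vel*D/mu = 926.12*4.607*0.053/0.0005 = 4.5226e+05
Step 2: Re = 4.5226e+05 > 4000, so flow is turbulent.
Re = 4.5226e+05 (turbulent)


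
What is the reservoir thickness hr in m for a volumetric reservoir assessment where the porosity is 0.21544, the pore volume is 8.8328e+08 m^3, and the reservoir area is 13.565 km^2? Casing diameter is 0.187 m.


hr = Vp / (A * 1e6 * phi)
hr = 8.8328e+08 / (13.565 * 1e6 * 0.21544)
hr = 302.24 m


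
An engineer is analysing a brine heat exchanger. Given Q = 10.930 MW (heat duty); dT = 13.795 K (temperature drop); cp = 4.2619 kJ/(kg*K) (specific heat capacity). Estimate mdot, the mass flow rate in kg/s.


mdot = Q * 1000 / (cp * dT)
mdot = 10.930 * 1000 / (4.2619 * 13.795)
mdot = 185.91 kg/s


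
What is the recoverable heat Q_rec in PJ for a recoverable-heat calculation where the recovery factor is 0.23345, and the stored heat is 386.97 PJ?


Q_rec = Q_s * RF
Q_rec = 386.97 * 0.23345
Q_rec = 90.338 PJ


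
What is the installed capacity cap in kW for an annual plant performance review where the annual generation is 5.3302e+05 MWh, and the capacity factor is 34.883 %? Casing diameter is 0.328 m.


cap = E_a / (CF/100 * 8760)
cap = 5.3302e+05 / (34.883/100 * 8760)
cap = 174.4318 MW
Convert: 174.4318 MW * 1000.0 = 1.7443e+05 kW
cap = 1.7443e+05 kW


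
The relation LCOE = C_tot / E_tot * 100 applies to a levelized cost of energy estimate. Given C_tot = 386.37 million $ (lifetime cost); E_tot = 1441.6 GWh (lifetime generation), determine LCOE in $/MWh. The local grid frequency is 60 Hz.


LCOE = C_tot / E_tot * 100
LCOE = 386.37 / 1441.6 * 100
LCOE = 26.80147 cents/kWh
Convert: 26.80147 cents/kWh * 10.0 = 268.01 $/MWh
LCOE = 268.01 $/MWh


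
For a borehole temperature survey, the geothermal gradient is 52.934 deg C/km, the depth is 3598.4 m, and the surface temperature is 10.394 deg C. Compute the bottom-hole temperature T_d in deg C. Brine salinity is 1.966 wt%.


T_d = T_surf + grad * d / 1000
T_d = 10.394 + 52.934 * 3598.4 / 1000
T_d = 200.87 deg C


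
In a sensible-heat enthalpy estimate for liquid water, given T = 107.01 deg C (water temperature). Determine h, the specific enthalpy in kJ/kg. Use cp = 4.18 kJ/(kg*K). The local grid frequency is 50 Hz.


h = cp * T
h = 4.18 * 107.01
h = 447.30 kJ/kg


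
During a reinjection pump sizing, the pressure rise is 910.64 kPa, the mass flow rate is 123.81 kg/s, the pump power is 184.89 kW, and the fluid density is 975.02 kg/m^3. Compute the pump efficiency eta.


eta = mdot * dP / (rho * P_pump)
eta = 123.81 * 910.64 / (975.02 * 184.89)
eta = 0.62543


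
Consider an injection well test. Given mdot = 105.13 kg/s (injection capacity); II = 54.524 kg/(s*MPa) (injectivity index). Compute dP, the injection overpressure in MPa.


dP = mdot * 1000 / II
dP = 105.13 * 1000 / 54.524
dP = 1928.142 kPa
Convert: 1928.142 kPa * 0.001 = 1.9281 MPa
dP = 1.9281 MPa


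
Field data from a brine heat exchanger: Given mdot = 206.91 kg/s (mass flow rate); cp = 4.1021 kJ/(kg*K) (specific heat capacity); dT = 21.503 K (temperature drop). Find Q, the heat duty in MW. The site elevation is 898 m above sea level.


Q = mdot * cp * dT / 1000
Q = 206.91 * 4.1021 * 21.503 / 1000
Q = 18.251 MW


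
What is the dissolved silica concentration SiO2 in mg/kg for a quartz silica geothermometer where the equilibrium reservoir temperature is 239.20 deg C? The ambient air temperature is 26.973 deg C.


SiO2 = 10^(5.19 - 1309/(T_eq + 273.15))
SiO2 = 10^(5.19 - 1309/(239.20 + 273.15))
SiO2 = 431.62 mg/kg


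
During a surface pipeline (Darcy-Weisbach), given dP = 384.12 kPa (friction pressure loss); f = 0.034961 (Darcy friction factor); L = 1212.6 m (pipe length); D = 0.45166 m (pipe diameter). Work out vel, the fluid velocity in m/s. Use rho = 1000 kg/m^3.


vel = sqrt(dP*1000*2*D / (f*L*rho))
vel = sqrt(384.12*1000*2*0.45166 / (0.034961*1212.6*1000))
vel = 2.8609 m/s


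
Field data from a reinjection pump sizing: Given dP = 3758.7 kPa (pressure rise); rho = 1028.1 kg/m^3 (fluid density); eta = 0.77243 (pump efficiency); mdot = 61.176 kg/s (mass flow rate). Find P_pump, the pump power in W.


P_pump = mdot * dP / (rho * eta)
P_pump = 61.176 * 3758.7 / (1028.1 * 0.77243)
P_pump = 289.5505 kW
Convert: 289.5505 kW * 1000.0 = 2.8955e+05 W
P_pump = 2.8955e+05 W


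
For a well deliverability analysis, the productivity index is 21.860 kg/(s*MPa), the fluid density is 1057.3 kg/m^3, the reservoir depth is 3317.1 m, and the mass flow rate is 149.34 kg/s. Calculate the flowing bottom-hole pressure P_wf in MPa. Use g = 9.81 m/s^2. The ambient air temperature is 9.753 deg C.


Step 1: P_i = rho*g*h/1e6 = 1057.3*9.81*3317.1/1e6 = 34.40534 MPa
Step 2: P_wf = P_i - mdot/PI = 34.40534 - 149.34/21.86 = 27.574 MPa
P_wf = 27.574 MPa


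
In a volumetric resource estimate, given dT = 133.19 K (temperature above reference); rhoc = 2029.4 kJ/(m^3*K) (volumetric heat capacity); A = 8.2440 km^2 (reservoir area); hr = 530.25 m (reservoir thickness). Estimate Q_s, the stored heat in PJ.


Step 1: Vr = A*1e6*hr = 8.244*1e6*530.25 = 4.371381e+09 m^3
Step 2: Q_s = Vr*rhoc*dT/1e12 = 4.371381e+09*2029.4*133.19/1e12 = 1181.6 PJ
Q_s = 1181.6 PJ


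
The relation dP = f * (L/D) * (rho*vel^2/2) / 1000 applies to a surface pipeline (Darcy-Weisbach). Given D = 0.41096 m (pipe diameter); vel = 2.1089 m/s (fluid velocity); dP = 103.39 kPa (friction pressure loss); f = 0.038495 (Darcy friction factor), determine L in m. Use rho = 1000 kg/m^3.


L = dP*1000*D / (f*rho*vel^2/2)
L = 103.39*1000*0.41096 / (0.038495*1000*2.1089^2/2)
L = 496.35 m


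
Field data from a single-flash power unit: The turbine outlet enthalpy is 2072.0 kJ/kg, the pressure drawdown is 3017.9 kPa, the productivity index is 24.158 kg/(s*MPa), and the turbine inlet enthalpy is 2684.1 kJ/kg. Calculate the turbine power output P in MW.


Step 1: mdot = PI * dP / 1000 = 24.158 * 3017.9 / 1000 = 72.90643 kg/s
Step 2: P = mdot*(h_in - h_out)/1000 = 72.90643*(2684.1 - 2072.0)/1000 = 44.626 MW
P = 44.626 MW


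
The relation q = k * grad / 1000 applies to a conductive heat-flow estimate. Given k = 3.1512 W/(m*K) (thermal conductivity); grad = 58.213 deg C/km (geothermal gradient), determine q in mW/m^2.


q = k * grad / 1000
q = 3.1512 * 58.213 / 1000
q = 0.1834408 W/m^2
Convert: 0.1834408 W/m^2 * 1000.0 = 183.44 mW/m^2
q = 183.44 mW/m^2


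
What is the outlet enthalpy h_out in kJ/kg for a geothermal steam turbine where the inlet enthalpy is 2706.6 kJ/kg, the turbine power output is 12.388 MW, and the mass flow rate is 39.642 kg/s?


h_out = h_in - P * 1000 / mdot
h_out = 2706.6 - 12.388 * 1000 / 39.642
h_out = 2394.1 kJ/kg


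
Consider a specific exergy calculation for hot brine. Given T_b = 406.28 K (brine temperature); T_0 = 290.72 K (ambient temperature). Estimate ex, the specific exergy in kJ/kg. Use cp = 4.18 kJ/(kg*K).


ex = cp * ((T_b - T_0) - T_0 * ln(T_b/T_0))
ex = 4.18 * ((406.28 - 290.72) - 290.72 * ln(406.28/290.72))
ex = 76.332 kJ/kg


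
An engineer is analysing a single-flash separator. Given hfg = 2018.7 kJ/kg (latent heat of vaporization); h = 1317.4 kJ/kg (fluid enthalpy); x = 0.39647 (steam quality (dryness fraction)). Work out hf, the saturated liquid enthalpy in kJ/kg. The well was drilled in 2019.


hf = h - x * hfg
hf = 1317.4 - 0.39647 * 2018.7
hf = 517.05 kJ/kg


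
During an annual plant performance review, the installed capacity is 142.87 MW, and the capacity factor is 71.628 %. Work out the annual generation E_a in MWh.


E_a = CF / 100 * cap * 8760
E_a = 71.628 / 100 * 142.87 * 8760
E_a = 8.9645e+05 MWh


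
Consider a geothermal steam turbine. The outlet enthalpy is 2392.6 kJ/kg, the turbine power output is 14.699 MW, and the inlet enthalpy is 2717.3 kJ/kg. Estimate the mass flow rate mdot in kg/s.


mdot = P * 1000 / (h_in - h_out)
mdot = 14.699 * 1000 / (2717.3 - 2392.6)
mdot = 45.269 kg/s


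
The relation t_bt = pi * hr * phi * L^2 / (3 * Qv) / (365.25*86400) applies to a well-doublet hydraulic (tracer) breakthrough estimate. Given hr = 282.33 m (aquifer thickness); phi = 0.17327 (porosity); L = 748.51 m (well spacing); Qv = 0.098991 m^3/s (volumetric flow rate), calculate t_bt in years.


t_bt = pi * hr * phi * L^2 / (3 * Qv) / (365.25*86400)
t_bt = pi * 282.33 * 0.17327 * 748.51^2 / (3 * 0.098991) / (365.25*86400)
t_bt = 9.1877 years


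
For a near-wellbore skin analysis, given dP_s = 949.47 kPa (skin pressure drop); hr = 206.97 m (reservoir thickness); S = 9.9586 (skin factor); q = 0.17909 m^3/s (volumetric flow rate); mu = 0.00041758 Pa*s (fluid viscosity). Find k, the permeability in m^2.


k = S*q*mu / (2*pi*dP_s*1000*hr)
k = 9.9586*0.17909*0.00041758 / (2*pi*949.47*1000*206.97)
k = 6.0317e-13 m^2


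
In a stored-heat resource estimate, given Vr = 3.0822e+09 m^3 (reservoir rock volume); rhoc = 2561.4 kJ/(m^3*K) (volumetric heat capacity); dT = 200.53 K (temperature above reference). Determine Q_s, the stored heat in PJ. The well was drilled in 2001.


Q_s = Vr * rhoc * dT / 1e12
Q_s = 3.0822e+09 * 2561.4 * 200.53 / 1e12
Q_s = 1583.1 PJ


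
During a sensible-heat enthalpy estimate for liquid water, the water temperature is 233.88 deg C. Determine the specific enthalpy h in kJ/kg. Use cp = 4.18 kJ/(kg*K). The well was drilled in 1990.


h = cp * T
h = 4.18 * 233.88
h = 977.62 kJ/kg


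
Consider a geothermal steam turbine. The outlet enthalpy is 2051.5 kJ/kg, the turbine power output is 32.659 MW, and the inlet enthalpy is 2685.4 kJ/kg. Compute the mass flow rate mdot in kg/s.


mdot = P * 1000 / (h_in - h_out)
mdot = 32.659 * 1000 / (2685.4 - 2051.5)
mdot = 51.521 kg/s


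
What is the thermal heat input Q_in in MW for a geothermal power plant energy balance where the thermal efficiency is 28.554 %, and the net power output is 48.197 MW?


Q_in = W_net / (eta / 100)
Q_in = 48.197 / (28.554 / 100)
Q_in = 168.79 MW


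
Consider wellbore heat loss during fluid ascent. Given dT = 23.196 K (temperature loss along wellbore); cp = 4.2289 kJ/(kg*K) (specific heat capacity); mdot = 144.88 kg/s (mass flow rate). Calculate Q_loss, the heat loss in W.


Q_loss = mdot * cp * dT
Q_loss = 144.88 * 4.2289 * 23.196
Q_loss = 14211.80 kW
Convert: 14211.80 kW * 1000.0 = 1.4212e+07 W
Q_loss = 1.4212e+07 W


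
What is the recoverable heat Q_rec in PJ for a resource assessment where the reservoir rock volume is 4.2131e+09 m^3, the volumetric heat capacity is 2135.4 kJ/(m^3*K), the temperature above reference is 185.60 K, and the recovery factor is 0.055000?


Step 1: Q_s = Vr*rhoc*dT/1e12 = 4.2131e+09*2135.4*185.6/1e12 = 1669.779 PJ
Step 2: Q_rec = Q_s * RF = 1669.779 * 0.055 = 91.838 PJ
Q_rec = 91.838 PJ


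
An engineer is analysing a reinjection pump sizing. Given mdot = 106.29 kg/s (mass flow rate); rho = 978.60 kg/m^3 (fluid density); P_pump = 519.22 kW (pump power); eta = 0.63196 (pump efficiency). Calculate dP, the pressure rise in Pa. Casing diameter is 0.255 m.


dP = P_pump * rho * eta / mdot
dP = 519.22 * 978.60 * 0.63196 / 106.29
dP = 3021.021 kPa
Convert: 3021.021 kPa * 1000.0 = 3.0210e+06 Pa
dP = 3.0210e+06 Pa


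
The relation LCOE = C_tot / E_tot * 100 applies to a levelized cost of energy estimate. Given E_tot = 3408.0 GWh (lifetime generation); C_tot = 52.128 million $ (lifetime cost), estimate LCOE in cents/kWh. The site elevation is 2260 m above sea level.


LCOE = C_tot / E_tot * 100
LCOE = 52.128 / 3408.0 * 100
LCOE = 1.5296 cents/kWh


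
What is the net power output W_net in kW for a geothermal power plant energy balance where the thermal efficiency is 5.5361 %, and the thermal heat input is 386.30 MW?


W_net = eta / 100 * Q_in
W_net = 5.5361 / 100 * 386.30
W_net = 21.38595 MW
Convert: 21.38595 MW * 1000.0 = 21386 kW
W_net = 21386 kW


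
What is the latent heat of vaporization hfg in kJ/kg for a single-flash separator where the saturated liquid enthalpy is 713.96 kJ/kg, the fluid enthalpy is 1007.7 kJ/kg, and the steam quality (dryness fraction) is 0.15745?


hfg = (h - hf) / x
hfg = (1007.7 - 713.96) / 0.15745
hfg = 1865.6 kJ/kg


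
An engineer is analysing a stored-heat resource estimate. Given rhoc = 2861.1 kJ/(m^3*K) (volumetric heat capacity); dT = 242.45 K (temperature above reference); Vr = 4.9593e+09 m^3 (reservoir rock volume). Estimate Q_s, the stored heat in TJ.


Q_s = Vr * rhoc * dT / 1e12
Q_s = 4.9593e+09 * 2861.1 * 242.45 / 1e12
Q_s = 3440.136 PJ
Convert: 3440.136 PJ * 1000.0 = 3.4401e+06 TJ
Q_s = 3.4401e+06 TJ


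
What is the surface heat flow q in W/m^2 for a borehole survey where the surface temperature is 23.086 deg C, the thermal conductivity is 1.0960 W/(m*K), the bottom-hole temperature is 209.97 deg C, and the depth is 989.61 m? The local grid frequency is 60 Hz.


Step 1: grad = (T_d - T_surf)/d * 1000 = (209.97 - 23.086)/989.61 * 1000 = 188.8461 deg C/km
Step 2: q = k * grad / 1000 = 1.096 * 188.8461 / 1000 = 0.20698 W/m^2
q = 0.20698 W/m^2


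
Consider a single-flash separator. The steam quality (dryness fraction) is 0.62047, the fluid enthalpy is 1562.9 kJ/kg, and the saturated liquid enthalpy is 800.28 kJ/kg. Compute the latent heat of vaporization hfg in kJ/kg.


hfg = (h - hf) / x
hfg = (1562.9 - 800.28) / 0.62047
hfg = 1229.1 kJ/kg


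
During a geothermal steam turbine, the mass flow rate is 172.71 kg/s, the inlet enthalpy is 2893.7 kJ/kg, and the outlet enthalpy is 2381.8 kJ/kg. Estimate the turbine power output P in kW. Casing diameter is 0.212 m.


P = mdot * (h_in - h_out) / 1000
P = 172.71 * (2893.7 - 2381.8) / 1000
P = 88.41025 MW
Convert: 88.41025 MW * 1000.0 = 88410 kW
P = 88410 kW


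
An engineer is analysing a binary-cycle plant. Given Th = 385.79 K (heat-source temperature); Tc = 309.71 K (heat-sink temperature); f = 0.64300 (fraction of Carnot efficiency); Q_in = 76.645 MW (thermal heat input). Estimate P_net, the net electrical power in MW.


Step 1: eta = (1 - Tc/Th)*f = (1 - 309.71/385.79)*0.643 = 0.1268033
Step 2: P_net = eta * Q_in = 0.1268033 * 76.645 = 9.7188 MW
P_net = 9.7188 MW


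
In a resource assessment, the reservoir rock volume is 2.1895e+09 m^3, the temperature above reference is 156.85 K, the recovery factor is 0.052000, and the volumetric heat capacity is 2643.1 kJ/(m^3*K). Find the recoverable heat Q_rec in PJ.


Step 1: Q_s = Vr*rhoc*dT/1e12 = 2.1895e+09*2643.1*156.85/1e12 = 907.7015 PJ
Step 2: Q_rec = Q_s * RF = 907.7015 * 0.052 = 47.200 PJ
Q_rec = 47.200 PJ


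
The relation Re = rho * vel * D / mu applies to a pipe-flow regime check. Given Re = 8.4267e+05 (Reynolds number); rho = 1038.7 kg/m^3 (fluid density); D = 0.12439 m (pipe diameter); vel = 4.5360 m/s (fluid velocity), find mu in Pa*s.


mu = rho * vel * D / Re
mu = 1038.7 * 4.5360 * 0.12439 / 8.4267e+05
mu = 0.00069549 Pa*s


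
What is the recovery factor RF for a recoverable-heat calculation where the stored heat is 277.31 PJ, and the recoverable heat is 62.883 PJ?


RF = Q_rec / Q_s
RF = 62.883 / 277.31
RF = 0.22676


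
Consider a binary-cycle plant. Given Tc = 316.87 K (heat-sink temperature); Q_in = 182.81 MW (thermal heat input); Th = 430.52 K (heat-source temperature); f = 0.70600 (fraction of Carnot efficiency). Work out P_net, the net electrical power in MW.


Step 1: eta = (1 - Tc/Th)*f = (1 - 316.87/430.52)*0.706 = 0.1863721
Step 2: P_net = eta * Q_in = 0.1863721 * 182.81 = 34.071 MW
P_net = 34.071 MW


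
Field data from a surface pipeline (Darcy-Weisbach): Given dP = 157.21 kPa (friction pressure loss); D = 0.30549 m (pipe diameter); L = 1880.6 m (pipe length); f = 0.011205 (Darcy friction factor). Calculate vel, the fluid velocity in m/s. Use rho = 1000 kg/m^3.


vel = sqrt(dP*1000*2*D / (f*L*rho))
vel = sqrt(157.21*1000*2*0.30549 / (0.011205*1880.6*1000))
vel = 2.1350 m/s


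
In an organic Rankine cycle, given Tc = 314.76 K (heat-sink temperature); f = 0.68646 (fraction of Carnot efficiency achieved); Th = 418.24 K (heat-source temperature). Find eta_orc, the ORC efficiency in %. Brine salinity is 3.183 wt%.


eta_orc = (1 - Tc/Th) * f * 100
eta_orc = (1 - 314.76/418.24) * 0.68646 * 100
eta_orc = 16.984 %


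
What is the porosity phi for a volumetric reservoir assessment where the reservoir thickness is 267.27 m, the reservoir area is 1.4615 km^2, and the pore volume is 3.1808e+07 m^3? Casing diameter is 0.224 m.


phi = Vp / (A * 1e6 * hr)
phi = 3.1808e+07 / (1.4615 * 1e6 * 267.27)
phi = 0.081431


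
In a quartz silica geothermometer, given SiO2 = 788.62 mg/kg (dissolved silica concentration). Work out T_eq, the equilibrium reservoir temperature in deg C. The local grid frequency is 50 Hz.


T_eq = 1309 / (5.19 - log10(SiO2)) - 273.15
T_eq = 1309 / (5.19 - log10(788.62)) - 273.15
T_eq = 297.68 deg C


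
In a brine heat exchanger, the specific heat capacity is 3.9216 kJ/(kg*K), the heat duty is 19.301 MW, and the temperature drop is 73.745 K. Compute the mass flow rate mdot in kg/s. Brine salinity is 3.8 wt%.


mdot = Q * 1000 / (cp * dT)
mdot = 19.301 * 1000 / (3.9216 * 73.745)
mdot = 66.740 kg/s


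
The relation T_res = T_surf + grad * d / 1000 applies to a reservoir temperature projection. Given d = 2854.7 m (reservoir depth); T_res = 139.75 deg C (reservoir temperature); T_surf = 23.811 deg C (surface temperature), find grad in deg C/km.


grad = (T_res - T_surf) / d * 1000
grad = (139.75 - 23.811) / 2854.7 * 1000
grad = 40.613 deg C/km


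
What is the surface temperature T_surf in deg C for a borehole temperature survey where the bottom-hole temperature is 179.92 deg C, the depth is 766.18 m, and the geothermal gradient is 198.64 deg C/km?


T_surf = T_d - grad * d / 1000
T_surf = 179.92 - 198.64 * 766.18 / 1000
T_surf = 27.726 deg C


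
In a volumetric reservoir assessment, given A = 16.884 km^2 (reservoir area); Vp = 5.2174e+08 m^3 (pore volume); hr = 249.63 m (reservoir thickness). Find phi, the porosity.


phi = Vp / (A * 1e6 * hr)
phi = 5.2174e+08 / (16.884 * 1e6 * 249.63)
phi = 0.12379


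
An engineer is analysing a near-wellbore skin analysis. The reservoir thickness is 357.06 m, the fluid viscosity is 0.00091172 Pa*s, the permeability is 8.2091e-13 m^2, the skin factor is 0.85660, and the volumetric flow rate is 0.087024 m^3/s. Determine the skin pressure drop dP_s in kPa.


dP_s = S * q * mu / (2*pi*k*hr) / 1000
dP_s = 0.85660 * 0.087024 * 0.00091172 / (2*pi*8.2091e-13*357.06) / 1000
dP_s = 36.903 kPa


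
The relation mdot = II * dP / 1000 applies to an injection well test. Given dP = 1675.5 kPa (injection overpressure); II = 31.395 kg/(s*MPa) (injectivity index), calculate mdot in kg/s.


mdot = II * dP / 1000
mdot = 31.395 * 1675.5 / 1000
mdot = 52.602 kg/s


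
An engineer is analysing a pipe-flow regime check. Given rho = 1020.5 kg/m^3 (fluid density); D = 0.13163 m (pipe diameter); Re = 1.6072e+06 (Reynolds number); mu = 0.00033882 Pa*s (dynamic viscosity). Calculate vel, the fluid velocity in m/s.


vel = Re * mu / (rho * D)
vel = 1.6072e+06 * 0.00033882 / (1020.5 * 0.13163)
vel = 4.0539 m/s


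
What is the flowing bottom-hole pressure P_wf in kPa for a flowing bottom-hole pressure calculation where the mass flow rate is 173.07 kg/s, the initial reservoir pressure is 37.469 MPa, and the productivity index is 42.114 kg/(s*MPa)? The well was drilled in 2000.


P_wf = P_i - mdot / PI
P_wf = 37.469 - 173.07 / 42.114
P_wf = 33.35944 MPa
Convert: 33.35944 MPa * 1000.0 = 33359 kPa
P_wf = 33359 kPa


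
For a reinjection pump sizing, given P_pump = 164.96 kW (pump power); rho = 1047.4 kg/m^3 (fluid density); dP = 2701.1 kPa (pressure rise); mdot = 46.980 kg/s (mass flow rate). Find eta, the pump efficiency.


eta = mdot * dP / (rho * P_pump)
eta = 46.980 * 2701.1 / (1047.4 * 164.96)
eta = 0.73445


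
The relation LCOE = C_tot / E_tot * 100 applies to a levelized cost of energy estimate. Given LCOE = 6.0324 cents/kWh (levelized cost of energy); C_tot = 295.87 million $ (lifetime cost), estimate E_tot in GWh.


E_tot = C_tot / LCOE * 100
E_tot = 295.87 / 6.0324 * 100
E_tot = 4904.7 GWh


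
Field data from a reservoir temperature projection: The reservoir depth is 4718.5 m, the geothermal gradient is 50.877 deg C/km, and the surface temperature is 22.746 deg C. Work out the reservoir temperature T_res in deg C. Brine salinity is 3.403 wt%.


T_res = T_surf + grad * d / 1000
T_res = 22.746 + 50.877 * 4718.5 / 1000
T_res = 262.81 deg C


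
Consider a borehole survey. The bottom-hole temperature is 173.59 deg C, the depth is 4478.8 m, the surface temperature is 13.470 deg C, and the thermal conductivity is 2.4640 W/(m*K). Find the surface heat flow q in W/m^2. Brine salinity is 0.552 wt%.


Step 1: grad = (T_d - T_surf)/d * 1000 = (173.59 - 13.47)/4478.8 * 1000 = 35.75065 deg C/km
Step 2: q = k * grad / 1000 = 2.464 * 35.75065 / 1000 = 0.088090 W/m^2
q = 0.088090 W/m^2


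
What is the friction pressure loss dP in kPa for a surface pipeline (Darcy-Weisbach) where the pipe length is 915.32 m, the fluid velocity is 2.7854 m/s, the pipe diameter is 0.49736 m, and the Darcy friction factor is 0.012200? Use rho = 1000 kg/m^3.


dP = f * (L/D) * (rho*vel^2/2) / 1000
dP = 0.012200 * (915.32/0.49736) * (1000*2.7854^2/2) / 1000
dP = 87.098 kPa


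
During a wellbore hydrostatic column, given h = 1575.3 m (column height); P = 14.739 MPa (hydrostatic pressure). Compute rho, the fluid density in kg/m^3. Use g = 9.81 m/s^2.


rho = P * 1e6 / (g * h)
rho = 14.739 * 1e6 / (9.81 * 1575.3)
rho = 953.75 kg/m^3


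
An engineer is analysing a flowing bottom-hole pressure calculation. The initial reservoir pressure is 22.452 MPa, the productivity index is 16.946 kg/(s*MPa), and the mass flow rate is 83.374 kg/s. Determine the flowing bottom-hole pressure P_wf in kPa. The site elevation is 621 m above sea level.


P_wf = P_i - mdot / PI
P_wf = 22.452 - 83.374 / 16.946
P_wf = 17.53202 MPa
Convert: 17.53202 MPa * 1000.0 = 17532 kPa
P_wf = 17532 kPa


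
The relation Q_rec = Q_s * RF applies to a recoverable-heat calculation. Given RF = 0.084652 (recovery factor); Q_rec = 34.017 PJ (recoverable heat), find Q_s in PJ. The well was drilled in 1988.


Q_s = Q_rec / RF
Q_s = 34.017 / 0.084652
Q_s = 401.85 PJ


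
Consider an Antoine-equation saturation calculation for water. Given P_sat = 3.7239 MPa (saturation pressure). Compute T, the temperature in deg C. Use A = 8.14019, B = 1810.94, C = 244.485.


T = B / (A - log10(P_sat * 760 / 0.101325)) - C
T = 1810.94 / (8.14019 - log10(3.7239 * 760 / 0.101325)) - 244.485
T = 245.74 deg C


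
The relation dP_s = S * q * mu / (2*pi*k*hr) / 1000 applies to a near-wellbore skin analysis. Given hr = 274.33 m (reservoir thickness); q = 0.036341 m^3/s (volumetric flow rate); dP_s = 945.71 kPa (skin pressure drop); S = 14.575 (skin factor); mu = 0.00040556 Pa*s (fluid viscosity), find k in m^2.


k = S*q*mu / (2*pi*dP_s*1000*hr)
k = 14.575*0.036341*0.00040556 / (2*pi*945.71*1000*274.33)
k = 1.3178e-13 m^2


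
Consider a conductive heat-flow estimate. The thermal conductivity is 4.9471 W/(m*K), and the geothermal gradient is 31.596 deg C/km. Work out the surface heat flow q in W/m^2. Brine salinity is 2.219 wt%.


q = k * grad / 1000
q = 4.9471 * 31.596 / 1000
q = 0.15631 W/m^2


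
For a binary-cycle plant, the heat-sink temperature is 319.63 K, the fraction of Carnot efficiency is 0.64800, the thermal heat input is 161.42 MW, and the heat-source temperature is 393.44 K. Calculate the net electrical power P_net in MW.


Step 1: eta = (1 - Tc/Th)*f = (1 - 319.63/393.44)*0.648 = 0.1215659
Step 2: P_net = eta * Q_in = 0.1215659 * 161.42 = 19.623 MW
P_net = 19.623 MW


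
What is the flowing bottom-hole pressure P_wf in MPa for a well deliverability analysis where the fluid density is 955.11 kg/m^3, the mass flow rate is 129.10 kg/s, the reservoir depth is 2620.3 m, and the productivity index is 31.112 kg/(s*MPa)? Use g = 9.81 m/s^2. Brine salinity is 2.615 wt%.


Step 1: P_i = rho*g*h/1e6 = 955.11*9.81*2620.3/1e6 = 24.55124 MPa
Step 2: P_wf = P_i - mdot/PI = 24.55124 - 129.1/31.112 = 20.402 MPa
P_wf = 20.402 MPa


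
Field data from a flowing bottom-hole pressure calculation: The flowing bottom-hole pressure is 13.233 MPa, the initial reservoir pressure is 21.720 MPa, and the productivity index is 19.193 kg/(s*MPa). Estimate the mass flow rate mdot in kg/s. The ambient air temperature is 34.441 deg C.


mdot = (P_i - P_wf) * PI
mdot = (21.720 - 13.233) * 19.193
mdot = 162.89 kg/s


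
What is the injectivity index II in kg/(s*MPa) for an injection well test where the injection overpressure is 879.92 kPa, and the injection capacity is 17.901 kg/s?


II = mdot * 1000 / dP
II = 17.901 * 1000 / 879.92
II = 20.344 kg/(s*MPa)


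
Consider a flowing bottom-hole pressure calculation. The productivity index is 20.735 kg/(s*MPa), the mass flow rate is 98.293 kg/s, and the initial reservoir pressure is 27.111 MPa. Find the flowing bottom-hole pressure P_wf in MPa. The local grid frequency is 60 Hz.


P_wf = P_i - mdot / PI
P_wf = 27.111 - 98.293 / 20.735
P_wf = 22.371 MPa


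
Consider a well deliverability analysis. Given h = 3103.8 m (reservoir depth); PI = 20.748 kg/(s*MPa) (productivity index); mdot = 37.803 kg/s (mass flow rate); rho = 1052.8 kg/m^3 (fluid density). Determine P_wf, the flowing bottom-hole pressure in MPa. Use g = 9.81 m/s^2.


Step 1: P_i = rho*g*h/1e6 = 1052.8*9.81*3103.8/1e6 = 32.05595 MPa
Step 2: P_wf = P_i - mdot/PI = 32.05595 - 37.803/20.748 = 30.234 MPa
P_wf = 30.234 MPa


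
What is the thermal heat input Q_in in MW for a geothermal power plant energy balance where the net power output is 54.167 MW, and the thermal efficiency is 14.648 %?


Q_in = W_net / (eta / 100)
Q_in = 54.167 / (14.648 / 100)
Q_in = 369.79 MW


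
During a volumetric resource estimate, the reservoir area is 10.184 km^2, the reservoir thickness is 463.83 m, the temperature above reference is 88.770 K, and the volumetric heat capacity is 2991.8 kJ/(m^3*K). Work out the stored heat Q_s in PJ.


Step 1: Vr = A*1e6*hr = 10.184*1e6*463.83 = 4.723645e+09 m^3
Step 2: Q_s = Vr*rhoc*dT/1e12 = 4.723645e+09*2991.8*88.77/1e12 = 1254.5 PJ
Q_s = 1254.5 PJ


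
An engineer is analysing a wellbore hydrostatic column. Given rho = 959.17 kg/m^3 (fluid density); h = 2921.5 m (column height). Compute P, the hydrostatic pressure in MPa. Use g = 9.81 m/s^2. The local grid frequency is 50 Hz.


P = rho * g * h / 1e6
P = 959.17 * 9.81 * 2921.5 / 1e6
P = 27.490 MPa


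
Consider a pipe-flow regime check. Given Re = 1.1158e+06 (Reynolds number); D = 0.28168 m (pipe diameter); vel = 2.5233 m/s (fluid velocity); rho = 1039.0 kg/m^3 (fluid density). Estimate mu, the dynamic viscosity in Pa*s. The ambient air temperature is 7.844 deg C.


mu = rho * vel * D / Re
mu = 1039.0 * 2.5233 * 0.28168 / 1.1158e+06
mu = 0.00066184 Pa*s


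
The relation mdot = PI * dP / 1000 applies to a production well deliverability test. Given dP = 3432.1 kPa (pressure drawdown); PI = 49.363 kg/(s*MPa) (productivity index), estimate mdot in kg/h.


mdot = PI * dP / 1000
mdot = 49.363 * 3432.1 / 1000
mdot = 169.4188 kg/s
Convert: 169.4188 kg/s * 3600.0 = 6.0991e+05 kg/h
mdot = 6.0991e+05 kg/h


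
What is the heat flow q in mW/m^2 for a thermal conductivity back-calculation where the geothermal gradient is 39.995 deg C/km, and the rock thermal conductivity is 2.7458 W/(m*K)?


q = k * grad / 1000
q = 2.7458 * 39.995 / 1000
q = 0.1098183 W/m^2
Convert: 0.1098183 W/m^2 * 1000.0 = 109.82 mW/m^2
q = 109.82 mW/m^2


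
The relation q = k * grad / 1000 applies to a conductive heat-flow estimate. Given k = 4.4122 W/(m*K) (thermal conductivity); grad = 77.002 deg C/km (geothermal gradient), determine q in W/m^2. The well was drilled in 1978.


q = k * grad / 1000
q = 4.4122 * 77.002 / 1000
q = 0.33975 W/m^2


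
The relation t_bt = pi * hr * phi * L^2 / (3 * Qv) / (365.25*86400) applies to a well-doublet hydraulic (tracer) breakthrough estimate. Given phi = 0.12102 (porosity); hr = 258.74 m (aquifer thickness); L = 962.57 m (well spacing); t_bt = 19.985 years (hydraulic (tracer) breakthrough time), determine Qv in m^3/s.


Qv = pi*hr*phi*L^2 / (3*t_bt*365.25*86400)
Qv = pi*258.74*0.12102*962.57^2 / (3*19.985*365.25*86400)
Qv = 0.048173 m^3/s


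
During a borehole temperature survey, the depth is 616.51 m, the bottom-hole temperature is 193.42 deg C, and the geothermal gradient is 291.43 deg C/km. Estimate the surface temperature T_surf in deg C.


T_surf = T_d - grad * d / 1000
T_surf = 193.42 - 291.43 * 616.51 / 1000
T_surf = 13.750 deg C


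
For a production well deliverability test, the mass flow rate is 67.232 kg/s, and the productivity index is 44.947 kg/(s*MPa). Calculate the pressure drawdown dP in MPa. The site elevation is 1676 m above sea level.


dP = mdot * 1000 / PI
dP = 67.232 * 1000 / 44.947
dP = 1495.806 kPa
Convert: 1495.806 kPa * 0.001 = 1.4958 MPa
dP = 1.4958 MPa


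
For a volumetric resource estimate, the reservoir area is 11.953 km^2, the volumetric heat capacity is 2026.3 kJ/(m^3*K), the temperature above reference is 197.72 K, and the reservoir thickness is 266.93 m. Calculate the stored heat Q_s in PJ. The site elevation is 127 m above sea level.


Step 1: Vr = A*1e6*hr = 11.953*1e6*266.93 = 3.190614e+09 m^3
Step 2: Q_s = Vr*rhoc*dT/1e12 = 3.190614e+09*2026.3*197.72/1e12 = 1278.3 PJ
Q_s = 1278.3 PJ


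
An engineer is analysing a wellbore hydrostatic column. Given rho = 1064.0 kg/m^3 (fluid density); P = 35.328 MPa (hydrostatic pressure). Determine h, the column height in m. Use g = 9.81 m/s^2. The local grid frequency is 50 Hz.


h = P * 1e6 / (g * rho)
h = 35.328 * 1e6 / (9.81 * 1064.0)
h = 3384.6 m


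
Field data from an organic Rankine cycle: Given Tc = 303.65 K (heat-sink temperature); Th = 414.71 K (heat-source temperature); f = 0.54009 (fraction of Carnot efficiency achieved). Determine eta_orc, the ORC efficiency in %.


eta_orc = (1 - Tc/Th) * f * 100
eta_orc = (1 - 303.65/414.71) * 0.54009 * 100
eta_orc = 14.464 %


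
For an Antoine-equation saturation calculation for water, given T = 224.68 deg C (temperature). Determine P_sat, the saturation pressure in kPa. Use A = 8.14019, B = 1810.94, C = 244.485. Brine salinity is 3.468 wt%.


P_sat = 10^(A - B/(C + T)) / 760 * 0.101325
P_sat = 10^(8.14019 - 1810.94/(244.485 + 224.68)) / 760 * 0.101325
P_sat = 2.541977 MPa
Convert: 2.541977 MPa * 1000.0 = 2542.0 kPa
P_sat = 2542.0 kPa


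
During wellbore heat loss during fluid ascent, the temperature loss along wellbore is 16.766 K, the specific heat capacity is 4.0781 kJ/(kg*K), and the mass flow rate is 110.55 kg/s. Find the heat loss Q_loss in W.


Q_loss = mdot * cp * dT
Q_loss = 110.55 * 4.0781 * 16.766
Q_loss = 7558.682 kW
Convert: 7558.682 kW * 1000.0 = 7.5587e+06 W
Q_loss = 7.5587e+06 W


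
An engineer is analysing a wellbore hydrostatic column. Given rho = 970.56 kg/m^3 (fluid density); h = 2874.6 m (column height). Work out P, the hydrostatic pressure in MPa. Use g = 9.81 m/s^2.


P = rho * g * h / 1e6
P = 970.56 * 9.81 * 2874.6 / 1e6
P = 27.370 MPa


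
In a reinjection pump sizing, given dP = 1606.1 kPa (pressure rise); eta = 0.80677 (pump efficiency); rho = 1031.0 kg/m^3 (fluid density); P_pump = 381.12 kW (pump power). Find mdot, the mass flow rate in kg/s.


mdot = P_pump * rho * eta / dP
mdot = 381.12 * 1031.0 * 0.80677 / 1606.1
mdot = 197.38 kg/s


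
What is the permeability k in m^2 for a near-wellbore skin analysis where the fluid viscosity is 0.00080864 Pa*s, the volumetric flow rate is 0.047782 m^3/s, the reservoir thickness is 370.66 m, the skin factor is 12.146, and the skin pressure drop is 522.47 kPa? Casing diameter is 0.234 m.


k = S*q*mu / (2*pi*dP_s*1000*hr)
k = 12.146*0.047782*0.00080864 / (2*pi*522.47*1000*370.66)
k = 3.8569e-13 m^2


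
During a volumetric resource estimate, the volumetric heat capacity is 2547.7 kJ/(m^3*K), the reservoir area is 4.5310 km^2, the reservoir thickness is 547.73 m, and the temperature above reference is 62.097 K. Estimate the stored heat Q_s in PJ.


Step 1: Vr = A*1e6*hr = 4.531*1e6*547.73 = 2.481765e+09 m^3
Step 2: Q_s = Vr*rhoc*dT/1e12 = 2.481765e+09*2547.7*62.097/1e12 = 392.63 PJ
Q_s = 392.63 PJ


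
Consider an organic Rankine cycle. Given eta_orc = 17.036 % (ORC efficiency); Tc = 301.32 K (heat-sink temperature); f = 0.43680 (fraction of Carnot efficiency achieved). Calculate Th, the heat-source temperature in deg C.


Th = Tc / (1 - (eta_orc/100)/f)
Th = 301.32 / (1 - (17.036/100)/0.43680)
Th = 493.9820 K
Convert to deg C: 493.9820 - 273.15 = 220.83 deg C
Th = 220.83 deg C


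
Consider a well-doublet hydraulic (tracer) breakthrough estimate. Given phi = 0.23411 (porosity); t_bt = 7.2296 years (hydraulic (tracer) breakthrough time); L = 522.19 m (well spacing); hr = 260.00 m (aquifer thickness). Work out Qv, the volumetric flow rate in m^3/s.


Qv = pi*hr*phi*L^2 / (3*t_bt*365.25*86400)
Qv = pi*260.00*0.23411*522.19^2 / (3*7.2296*365.25*86400)
Qv = 0.076183 m^3/s


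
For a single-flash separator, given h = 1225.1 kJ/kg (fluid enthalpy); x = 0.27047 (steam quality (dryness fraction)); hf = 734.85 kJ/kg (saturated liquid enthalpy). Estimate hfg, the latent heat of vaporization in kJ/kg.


hfg = (h - hf) / x
hfg = (1225.1 - 734.85) / 0.27047
hfg = 1812.6 kJ/kg


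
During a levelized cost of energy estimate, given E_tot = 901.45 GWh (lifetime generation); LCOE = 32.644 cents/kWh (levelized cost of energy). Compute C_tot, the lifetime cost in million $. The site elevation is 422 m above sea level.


C_tot = LCOE / 100 * E_tot
C_tot = 32.644 / 100 * 901.45
C_tot = 294.27 million $


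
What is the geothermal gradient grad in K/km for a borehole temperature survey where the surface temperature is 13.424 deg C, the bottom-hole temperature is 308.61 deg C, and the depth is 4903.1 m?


grad = (T_d - T_surf) / d * 1000
grad = (308.61 - 13.424) / 4903.1 * 1000
grad = 60.20395 deg C/km
Convert: 60.20395 deg C/km * 1.0 = 60.204 K/km
grad = 60.204 K/km


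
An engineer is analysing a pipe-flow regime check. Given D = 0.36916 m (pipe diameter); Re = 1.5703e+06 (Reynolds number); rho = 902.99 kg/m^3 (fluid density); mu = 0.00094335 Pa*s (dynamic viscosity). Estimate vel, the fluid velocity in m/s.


vel = Re * mu / (rho * D)
vel = 1.5703e+06 * 0.00094335 / (902.99 * 0.36916)
vel = 4.4438 m/s


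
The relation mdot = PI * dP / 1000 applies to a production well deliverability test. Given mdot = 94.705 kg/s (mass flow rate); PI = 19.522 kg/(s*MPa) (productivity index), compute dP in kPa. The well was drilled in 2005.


dP = mdot * 1000 / PI
dP = 94.705 * 1000 / 19.522
dP = 4851.2 kPa


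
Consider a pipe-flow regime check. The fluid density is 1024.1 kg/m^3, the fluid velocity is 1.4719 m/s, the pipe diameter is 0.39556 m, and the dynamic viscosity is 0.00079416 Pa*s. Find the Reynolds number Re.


Re = rho * vel * D / mu
Re = 1024.1 * 1.4719 * 0.39556 / 0.00079416
Re = 7.5080e+05


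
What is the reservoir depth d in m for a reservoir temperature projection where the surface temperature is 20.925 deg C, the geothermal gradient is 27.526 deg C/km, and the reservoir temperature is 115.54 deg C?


d = (T_res - T_surf) / grad * 1000
d = (115.54 - 20.925) / 27.526 * 1000
d = 3437.3 m
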